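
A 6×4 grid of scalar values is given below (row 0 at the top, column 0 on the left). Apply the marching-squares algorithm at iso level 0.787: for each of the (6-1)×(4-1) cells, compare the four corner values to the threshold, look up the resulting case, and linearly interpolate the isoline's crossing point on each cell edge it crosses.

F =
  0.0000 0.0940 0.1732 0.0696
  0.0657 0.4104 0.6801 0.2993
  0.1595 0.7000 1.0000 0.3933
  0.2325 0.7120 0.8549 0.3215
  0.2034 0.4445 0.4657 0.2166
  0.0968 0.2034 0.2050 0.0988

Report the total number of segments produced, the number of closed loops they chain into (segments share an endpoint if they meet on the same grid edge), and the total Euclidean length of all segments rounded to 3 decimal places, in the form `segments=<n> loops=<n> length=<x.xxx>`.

cell (1,1): code 0100 → (1.334,2.000)–(2.000,1.290)
cell (1,2): code 1000 → (2.000,2.351)–(1.334,2.000)
cell (2,1): code 0110 → (2.000,1.290)–(3.000,1.525)
cell (2,2): code 1001 → (3.000,2.127)–(2.000,2.351)
cell (3,1): code 0010 → (3.000,1.525)–(3.174,2.000)
cell (3,2): code 0001 → (3.174,2.000)–(3.000,2.127)
total: 6 segments, chained into 1 closed loop(s), length Σ = 4.500161

segments=6 loops=1 length=4.500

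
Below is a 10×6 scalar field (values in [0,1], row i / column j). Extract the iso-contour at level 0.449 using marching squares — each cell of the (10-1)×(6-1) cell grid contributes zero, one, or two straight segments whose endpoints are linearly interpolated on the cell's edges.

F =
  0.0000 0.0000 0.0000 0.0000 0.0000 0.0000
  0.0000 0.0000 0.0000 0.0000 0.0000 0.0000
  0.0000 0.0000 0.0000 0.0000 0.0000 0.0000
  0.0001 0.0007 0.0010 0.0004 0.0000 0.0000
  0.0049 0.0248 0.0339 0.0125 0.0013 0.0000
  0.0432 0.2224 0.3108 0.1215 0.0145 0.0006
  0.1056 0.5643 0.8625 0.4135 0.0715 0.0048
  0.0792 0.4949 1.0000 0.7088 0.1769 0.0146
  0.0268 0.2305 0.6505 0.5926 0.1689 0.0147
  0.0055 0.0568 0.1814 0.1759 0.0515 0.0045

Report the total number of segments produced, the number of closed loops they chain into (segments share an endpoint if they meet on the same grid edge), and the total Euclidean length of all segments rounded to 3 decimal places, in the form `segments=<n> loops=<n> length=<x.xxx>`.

segments=12 loops=1 length=9.174

cell (5,0): code 0100 → (5.663,1.000)–(6.000,0.749)
cell (5,1): code 1100 → (5.250,2.000)–(5.663,1.000)
cell (5,2): code 1000 → (6.000,2.921)–(5.250,2.000)
cell (6,0): code 0110 → (6.000,0.749)–(7.000,0.890)
cell (6,2): code 1101 → (6.120,3.000)–(6.000,2.921)
cell (6,3): code 1000 → (7.000,3.488)–(6.120,3.000)
cell (7,0): code 0010 → (7.000,0.890)–(7.174,1.000)
cell (7,1): code 0111 → (7.174,1.000)–(8.000,1.520)
cell (7,3): code 1001 → (8.000,3.339)–(7.000,3.488)
cell (8,1): code 0010 → (8.000,1.520)–(8.430,2.000)
cell (8,2): code 0011 → (8.430,2.000)–(8.345,3.000)
cell (8,3): code 0001 → (8.345,3.000)–(8.000,3.339)
total: 12 segments, chained into 1 closed loop(s), length Σ = 9.173959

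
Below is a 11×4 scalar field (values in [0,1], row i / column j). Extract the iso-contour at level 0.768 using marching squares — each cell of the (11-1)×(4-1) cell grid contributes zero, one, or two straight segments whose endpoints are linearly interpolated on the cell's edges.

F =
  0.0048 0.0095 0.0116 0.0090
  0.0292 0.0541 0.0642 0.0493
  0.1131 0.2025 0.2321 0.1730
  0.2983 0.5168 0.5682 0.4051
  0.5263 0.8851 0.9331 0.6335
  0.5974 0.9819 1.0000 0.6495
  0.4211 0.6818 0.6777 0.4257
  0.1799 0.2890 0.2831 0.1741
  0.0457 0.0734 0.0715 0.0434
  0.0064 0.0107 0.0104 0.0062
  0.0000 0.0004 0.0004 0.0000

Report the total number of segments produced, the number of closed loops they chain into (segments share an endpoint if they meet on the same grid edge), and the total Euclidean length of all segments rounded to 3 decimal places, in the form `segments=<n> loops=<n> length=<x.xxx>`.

segments=8 loops=1 length=7.092

cell (3,0): code 0100 → (3.682,1.000)–(4.000,0.674)
cell (3,1): code 1100 → (3.548,2.000)–(3.682,1.000)
cell (3,2): code 1000 → (4.000,2.551)–(3.548,2.000)
cell (4,0): code 0110 → (4.000,0.674)–(5.000,0.444)
cell (4,2): code 1001 → (5.000,2.662)–(4.000,2.551)
cell (5,0): code 0010 → (5.000,0.444)–(5.713,1.000)
cell (5,1): code 0011 → (5.713,1.000)–(5.720,2.000)
cell (5,2): code 0001 → (5.720,2.000)–(5.000,2.662)
total: 8 segments, chained into 1 closed loop(s), length Σ = 7.091957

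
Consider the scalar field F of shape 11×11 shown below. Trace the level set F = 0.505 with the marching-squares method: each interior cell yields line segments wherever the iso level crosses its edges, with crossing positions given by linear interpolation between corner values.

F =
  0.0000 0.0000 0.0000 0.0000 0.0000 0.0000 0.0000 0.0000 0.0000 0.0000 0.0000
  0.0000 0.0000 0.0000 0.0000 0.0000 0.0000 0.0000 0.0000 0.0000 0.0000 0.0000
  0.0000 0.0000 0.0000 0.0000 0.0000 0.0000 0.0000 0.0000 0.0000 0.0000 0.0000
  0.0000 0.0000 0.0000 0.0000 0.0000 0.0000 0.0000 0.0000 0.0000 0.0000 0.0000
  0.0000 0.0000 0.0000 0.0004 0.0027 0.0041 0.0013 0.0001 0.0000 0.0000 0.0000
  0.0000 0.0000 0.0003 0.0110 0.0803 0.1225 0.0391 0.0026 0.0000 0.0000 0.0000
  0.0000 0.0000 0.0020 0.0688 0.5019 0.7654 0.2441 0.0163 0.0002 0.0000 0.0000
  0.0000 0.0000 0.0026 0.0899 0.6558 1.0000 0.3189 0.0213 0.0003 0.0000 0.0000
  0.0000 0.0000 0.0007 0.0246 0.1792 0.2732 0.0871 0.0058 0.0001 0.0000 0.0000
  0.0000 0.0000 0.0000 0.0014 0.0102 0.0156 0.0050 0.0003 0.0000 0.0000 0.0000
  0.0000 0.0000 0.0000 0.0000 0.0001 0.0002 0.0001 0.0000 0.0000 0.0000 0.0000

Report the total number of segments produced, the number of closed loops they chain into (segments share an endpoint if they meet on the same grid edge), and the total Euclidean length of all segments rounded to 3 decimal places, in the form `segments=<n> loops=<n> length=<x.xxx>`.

cell (5,4): code 0100 → (5.595,5.000)–(6.000,4.012)
cell (5,5): code 1000 → (6.000,5.500)–(5.595,5.000)
cell (6,3): code 0100 → (6.020,4.000)–(7.000,3.734)
cell (6,4): code 1110 → (6.000,4.012)–(6.020,4.000)
cell (6,5): code 1001 → (7.000,5.727)–(6.000,5.500)
cell (7,3): code 0010 → (7.000,3.734)–(7.316,4.000)
cell (7,4): code 0011 → (7.316,4.000)–(7.681,5.000)
cell (7,5): code 0001 → (7.681,5.000)–(7.000,5.727)
total: 8 segments, chained into 1 closed loop(s), length Σ = 6.249487

segments=8 loops=1 length=6.249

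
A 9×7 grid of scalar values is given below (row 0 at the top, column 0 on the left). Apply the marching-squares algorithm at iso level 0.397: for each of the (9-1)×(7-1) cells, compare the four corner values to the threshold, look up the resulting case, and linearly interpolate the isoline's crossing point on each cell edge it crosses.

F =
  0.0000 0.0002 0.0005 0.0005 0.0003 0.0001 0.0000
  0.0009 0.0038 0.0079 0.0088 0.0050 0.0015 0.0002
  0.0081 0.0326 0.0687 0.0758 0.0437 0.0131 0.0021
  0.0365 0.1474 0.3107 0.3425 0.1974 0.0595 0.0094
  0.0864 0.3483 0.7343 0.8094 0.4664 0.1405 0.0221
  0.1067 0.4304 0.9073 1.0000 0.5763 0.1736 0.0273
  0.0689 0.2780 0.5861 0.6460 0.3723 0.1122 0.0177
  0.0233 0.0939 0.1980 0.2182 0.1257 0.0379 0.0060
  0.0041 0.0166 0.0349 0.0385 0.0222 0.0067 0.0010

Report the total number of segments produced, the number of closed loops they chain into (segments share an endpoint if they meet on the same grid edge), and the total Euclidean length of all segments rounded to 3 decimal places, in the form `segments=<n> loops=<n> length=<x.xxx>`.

segments=14 loops=1 length=10.870

cell (3,1): code 0100 → (3.204,2.000)–(4.000,1.126)
cell (3,2): code 1100 → (3.117,3.000)–(3.204,2.000)
cell (3,3): code 1100 → (3.742,4.000)–(3.117,3.000)
cell (3,4): code 1000 → (4.000,4.213)–(3.742,4.000)
cell (4,0): code 0100 → (4.593,1.000)–(5.000,0.897)
cell (4,1): code 1110 → (4.000,1.126)–(4.593,1.000)
cell (4,4): code 1001 → (5.000,4.445)–(4.000,4.213)
cell (5,0): code 0010 → (5.000,0.897)–(5.219,1.000)
cell (5,1): code 0111 → (5.219,1.000)–(6.000,1.386)
cell (5,3): code 1011 → (6.000,3.910)–(5.879,4.000)
cell (5,4): code 0001 → (5.879,4.000)–(5.000,4.445)
cell (6,1): code 0010 → (6.000,1.386)–(6.487,2.000)
cell (6,2): code 0011 → (6.487,2.000)–(6.582,3.000)
cell (6,3): code 0001 → (6.582,3.000)–(6.000,3.910)
total: 14 segments, chained into 1 closed loop(s), length Σ = 10.870496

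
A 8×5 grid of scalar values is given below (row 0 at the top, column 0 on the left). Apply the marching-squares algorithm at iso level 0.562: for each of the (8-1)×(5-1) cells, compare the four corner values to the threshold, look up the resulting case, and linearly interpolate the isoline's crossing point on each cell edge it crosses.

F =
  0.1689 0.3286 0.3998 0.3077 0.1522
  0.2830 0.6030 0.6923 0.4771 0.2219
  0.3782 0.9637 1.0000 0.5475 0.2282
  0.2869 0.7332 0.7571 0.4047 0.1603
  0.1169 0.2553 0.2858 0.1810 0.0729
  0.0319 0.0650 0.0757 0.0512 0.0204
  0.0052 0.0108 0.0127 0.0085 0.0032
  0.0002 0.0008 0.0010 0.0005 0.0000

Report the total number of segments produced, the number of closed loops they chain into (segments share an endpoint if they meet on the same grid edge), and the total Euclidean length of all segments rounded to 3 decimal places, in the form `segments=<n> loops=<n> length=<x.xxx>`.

cell (0,0): code 0100 → (0.851,1.000)–(1.000,0.872)
cell (0,1): code 1100 → (0.555,2.000)–(0.851,1.000)
cell (0,2): code 1000 → (1.000,2.605)–(0.555,2.000)
cell (1,0): code 0110 → (1.000,0.872)–(2.000,0.314)
cell (1,2): code 1001 → (2.000,2.968)–(1.000,2.605)
cell (2,0): code 0110 → (2.000,0.314)–(3.000,0.616)
cell (2,2): code 1001 → (3.000,2.554)–(2.000,2.968)
cell (3,0): code 0010 → (3.000,0.616)–(3.358,1.000)
cell (3,1): code 0011 → (3.358,1.000)–(3.414,2.000)
cell (3,2): code 0001 → (3.414,2.000)–(3.000,2.554)
total: 10 segments, chained into 1 closed loop(s), length Σ = 8.545102

segments=10 loops=1 length=8.545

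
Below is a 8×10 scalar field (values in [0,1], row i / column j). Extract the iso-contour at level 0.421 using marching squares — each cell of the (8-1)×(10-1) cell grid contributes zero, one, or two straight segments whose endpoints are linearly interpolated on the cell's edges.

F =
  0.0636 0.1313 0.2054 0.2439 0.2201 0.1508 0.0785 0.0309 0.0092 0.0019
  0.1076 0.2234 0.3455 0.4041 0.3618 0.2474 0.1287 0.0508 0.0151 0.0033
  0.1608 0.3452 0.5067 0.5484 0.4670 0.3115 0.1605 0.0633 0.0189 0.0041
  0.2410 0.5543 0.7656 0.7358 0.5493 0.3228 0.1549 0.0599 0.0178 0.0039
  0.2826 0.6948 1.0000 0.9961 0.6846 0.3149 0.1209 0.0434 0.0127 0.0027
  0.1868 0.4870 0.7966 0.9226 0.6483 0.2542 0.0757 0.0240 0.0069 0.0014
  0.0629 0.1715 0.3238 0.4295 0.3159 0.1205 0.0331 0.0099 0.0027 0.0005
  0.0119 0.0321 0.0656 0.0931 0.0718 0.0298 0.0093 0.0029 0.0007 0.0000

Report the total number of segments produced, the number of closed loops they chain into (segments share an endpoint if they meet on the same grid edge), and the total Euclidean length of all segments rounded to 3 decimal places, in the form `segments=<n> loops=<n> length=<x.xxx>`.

cell (1,1): code 0100 → (1.468,2.000)–(2.000,1.469)
cell (1,2): code 1100 → (1.117,3.000)–(1.468,2.000)
cell (1,3): code 1100 → (1.563,4.000)–(1.117,3.000)
cell (1,4): code 1000 → (2.000,4.296)–(1.563,4.000)
cell (2,0): code 0100 → (2.363,1.000)–(3.000,0.575)
cell (2,1): code 1110 → (2.000,1.469)–(2.363,1.000)
cell (2,4): code 1001 → (3.000,4.566)–(2.000,4.296)
cell (3,0): code 0110 → (3.000,0.575)–(4.000,0.336)
cell (3,4): code 1001 → (4.000,4.713)–(3.000,4.566)
cell (4,0): code 0110 → (4.000,0.336)–(5.000,0.780)
cell (4,4): code 1001 → (5.000,4.577)–(4.000,4.713)
cell (5,0): code 0010 → (5.000,0.780)–(5.209,1.000)
cell (5,1): code 0011 → (5.209,1.000)–(5.794,2.000)
cell (5,2): code 0111 → (5.794,2.000)–(6.000,2.920)
cell (5,3): code 1011 → (6.000,3.075)–(5.684,4.000)
cell (5,4): code 0001 → (5.684,4.000)–(5.000,4.577)
cell (6,2): code 0010 → (6.000,2.920)–(6.025,3.000)
cell (6,3): code 0001 → (6.025,3.000)–(6.000,3.075)
total: 18 segments, chained into 1 closed loop(s), length Σ = 14.411512

segments=18 loops=1 length=14.412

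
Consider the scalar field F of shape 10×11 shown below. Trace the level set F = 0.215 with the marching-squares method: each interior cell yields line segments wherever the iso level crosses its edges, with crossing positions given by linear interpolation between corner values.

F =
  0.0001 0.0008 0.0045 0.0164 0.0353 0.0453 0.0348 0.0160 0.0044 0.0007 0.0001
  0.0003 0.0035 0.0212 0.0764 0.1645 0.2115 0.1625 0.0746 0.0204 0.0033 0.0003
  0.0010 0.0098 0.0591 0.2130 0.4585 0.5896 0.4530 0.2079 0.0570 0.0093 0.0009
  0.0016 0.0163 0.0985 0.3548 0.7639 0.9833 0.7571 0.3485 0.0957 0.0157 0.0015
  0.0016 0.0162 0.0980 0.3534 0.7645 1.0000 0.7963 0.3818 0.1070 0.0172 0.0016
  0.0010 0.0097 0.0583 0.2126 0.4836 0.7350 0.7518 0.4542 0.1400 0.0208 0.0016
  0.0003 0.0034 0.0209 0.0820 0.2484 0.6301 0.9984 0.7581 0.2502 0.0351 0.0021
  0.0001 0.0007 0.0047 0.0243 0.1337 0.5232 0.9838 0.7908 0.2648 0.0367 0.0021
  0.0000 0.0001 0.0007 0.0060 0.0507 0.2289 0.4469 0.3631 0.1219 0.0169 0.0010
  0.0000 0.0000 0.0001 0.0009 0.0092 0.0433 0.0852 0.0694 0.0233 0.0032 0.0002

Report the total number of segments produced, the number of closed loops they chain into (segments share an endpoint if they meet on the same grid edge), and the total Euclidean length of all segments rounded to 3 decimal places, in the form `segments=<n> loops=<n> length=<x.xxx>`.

segments=26 loops=1 length=20.942

cell (1,3): code 0100 → (1.172,4.000)–(2.000,3.008)
cell (1,4): code 1100 → (1.009,5.000)–(1.172,4.000)
cell (1,5): code 1100 → (1.181,6.000)–(1.009,5.000)
cell (1,6): code 1000 → (2.000,6.971)–(1.181,6.000)
cell (2,2): code 0100 → (2.014,3.000)–(3.000,2.455)
cell (2,3): code 1110 → (2.000,3.008)–(2.014,3.000)
cell (2,6): code 1101 → (2.050,7.000)–(2.000,6.971)
cell (2,7): code 1000 → (3.000,7.528)–(2.050,7.000)
cell (3,2): code 0110 → (3.000,2.455)–(4.000,2.458)
cell (3,7): code 1001 → (4.000,7.607)–(3.000,7.528)
cell (4,2): code 0010 → (4.000,2.458)–(4.983,3.000)
cell (4,3): code 0111 → (4.983,3.000)–(5.000,3.009)
cell (4,7): code 1001 → (5.000,7.761)–(4.000,7.607)
cell (5,3): code 0110 → (5.000,3.009)–(6.000,3.799)
cell (5,7): code 1101 → (5.681,8.000)–(5.000,7.761)
cell (5,8): code 1000 → (6.000,8.164)–(5.681,8.000)
cell (6,3): code 0010 → (6.000,3.799)–(6.291,4.000)
cell (6,4): code 0111 → (6.291,4.000)–(7.000,4.209)
cell (6,8): code 1001 → (7.000,8.218)–(6.000,8.164)
cell (7,4): code 0110 → (7.000,4.209)–(8.000,4.922)
cell (7,7): code 1011 → (8.000,7.614)–(7.348,8.000)
cell (7,8): code 0001 → (7.348,8.000)–(7.000,8.218)
cell (8,4): code 0010 → (8.000,4.922)–(8.075,5.000)
cell (8,5): code 0011 → (8.075,5.000)–(8.641,6.000)
cell (8,6): code 0011 → (8.641,6.000)–(8.504,7.000)
cell (8,7): code 0001 → (8.504,7.000)–(8.000,7.614)
total: 26 segments, chained into 1 closed loop(s), length Σ = 20.941520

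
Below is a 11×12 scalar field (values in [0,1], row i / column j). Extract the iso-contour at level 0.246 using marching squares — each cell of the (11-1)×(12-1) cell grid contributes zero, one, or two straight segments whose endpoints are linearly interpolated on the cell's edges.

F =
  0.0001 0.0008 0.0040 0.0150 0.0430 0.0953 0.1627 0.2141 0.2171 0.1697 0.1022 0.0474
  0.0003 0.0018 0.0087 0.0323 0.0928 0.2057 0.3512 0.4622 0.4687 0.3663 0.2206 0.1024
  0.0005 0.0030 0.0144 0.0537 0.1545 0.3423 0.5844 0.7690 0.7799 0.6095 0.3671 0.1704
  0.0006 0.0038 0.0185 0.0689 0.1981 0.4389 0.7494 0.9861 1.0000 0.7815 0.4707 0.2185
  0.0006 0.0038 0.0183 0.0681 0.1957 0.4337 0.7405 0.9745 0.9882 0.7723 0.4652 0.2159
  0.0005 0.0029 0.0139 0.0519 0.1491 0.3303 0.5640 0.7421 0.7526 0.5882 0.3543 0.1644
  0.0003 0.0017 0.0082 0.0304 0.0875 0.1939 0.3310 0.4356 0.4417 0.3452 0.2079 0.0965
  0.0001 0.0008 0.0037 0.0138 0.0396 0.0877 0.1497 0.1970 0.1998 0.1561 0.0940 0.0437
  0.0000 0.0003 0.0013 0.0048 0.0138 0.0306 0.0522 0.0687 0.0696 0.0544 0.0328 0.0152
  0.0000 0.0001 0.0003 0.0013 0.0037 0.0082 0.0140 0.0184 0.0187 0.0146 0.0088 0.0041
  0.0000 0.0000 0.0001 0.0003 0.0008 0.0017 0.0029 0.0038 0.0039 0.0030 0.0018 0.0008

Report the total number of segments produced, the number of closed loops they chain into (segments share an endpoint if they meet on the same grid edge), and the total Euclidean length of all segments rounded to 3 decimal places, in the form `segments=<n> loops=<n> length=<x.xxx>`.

segments=24 loops=1 length=21.143

cell (0,5): code 0100 → (0.442,6.000)–(1.000,5.277)
cell (0,6): code 1100 → (0.129,7.000)–(0.442,6.000)
cell (0,7): code 1100 → (0.115,8.000)–(0.129,7.000)
cell (0,8): code 1100 → (0.388,9.000)–(0.115,8.000)
cell (0,9): code 1000 → (1.000,9.826)–(0.388,9.000)
cell (1,4): code 0100 → (1.295,5.000)–(2.000,4.487)
cell (1,5): code 1110 → (1.000,5.277)–(1.295,5.000)
cell (1,9): code 1101 → (1.173,10.000)–(1.000,9.826)
cell (1,10): code 1000 → (2.000,10.616)–(1.173,10.000)
cell (2,4): code 0110 → (2.000,4.487)–(3.000,4.199)
cell (2,10): code 1001 → (3.000,10.891)–(2.000,10.616)
cell (3,4): code 0110 → (3.000,4.199)–(4.000,4.211)
cell (3,10): code 1001 → (4.000,10.879)–(3.000,10.891)
cell (4,4): code 0110 → (4.000,4.211)–(5.000,4.535)
cell (4,10): code 1001 → (5.000,10.570)–(4.000,10.879)
cell (5,4): code 0010 → (5.000,4.535)–(5.618,5.000)
cell (5,5): code 0111 → (5.618,5.000)–(6.000,5.380)
cell (5,9): code 1011 → (6.000,9.723)–(5.740,10.000)
cell (5,10): code 0001 → (5.740,10.000)–(5.000,10.570)
cell (6,5): code 0010 → (6.000,5.380)–(6.469,6.000)
cell (6,6): code 0011 → (6.469,6.000)–(6.795,7.000)
cell (6,7): code 0011 → (6.795,7.000)–(6.809,8.000)
cell (6,8): code 0011 → (6.809,8.000)–(6.525,9.000)
cell (6,9): code 0001 → (6.525,9.000)–(6.000,9.723)
total: 24 segments, chained into 1 closed loop(s), length Σ = 21.142972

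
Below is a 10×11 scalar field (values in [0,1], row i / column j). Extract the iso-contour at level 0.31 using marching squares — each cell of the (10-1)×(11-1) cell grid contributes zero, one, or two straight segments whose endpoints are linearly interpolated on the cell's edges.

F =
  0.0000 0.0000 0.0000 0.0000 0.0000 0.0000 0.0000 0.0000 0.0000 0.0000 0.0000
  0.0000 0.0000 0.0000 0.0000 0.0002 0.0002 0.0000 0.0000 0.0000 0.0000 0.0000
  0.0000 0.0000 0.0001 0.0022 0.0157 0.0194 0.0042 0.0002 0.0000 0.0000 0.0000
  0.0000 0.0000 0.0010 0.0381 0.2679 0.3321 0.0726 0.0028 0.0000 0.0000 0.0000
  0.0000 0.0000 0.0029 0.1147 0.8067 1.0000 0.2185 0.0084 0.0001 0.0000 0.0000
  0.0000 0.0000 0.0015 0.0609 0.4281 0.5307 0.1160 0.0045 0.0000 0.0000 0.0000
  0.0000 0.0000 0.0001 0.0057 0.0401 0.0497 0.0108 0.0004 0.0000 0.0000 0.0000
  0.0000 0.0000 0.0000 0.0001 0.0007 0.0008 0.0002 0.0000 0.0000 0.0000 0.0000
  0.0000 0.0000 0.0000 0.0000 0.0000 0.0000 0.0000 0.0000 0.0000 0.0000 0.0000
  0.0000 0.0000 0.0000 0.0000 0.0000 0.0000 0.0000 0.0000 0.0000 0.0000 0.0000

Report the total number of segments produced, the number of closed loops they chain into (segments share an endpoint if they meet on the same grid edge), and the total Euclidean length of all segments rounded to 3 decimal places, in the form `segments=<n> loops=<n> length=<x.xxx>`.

cell (2,4): code 0100 → (2.929,5.000)–(3.000,4.656)
cell (2,5): code 1000 → (3.000,5.085)–(2.929,5.000)
cell (3,3): code 0100 → (3.078,4.000)–(4.000,3.282)
cell (3,4): code 1110 → (3.000,4.656)–(3.078,4.000)
cell (3,5): code 1001 → (4.000,5.883)–(3.000,5.085)
cell (4,3): code 0110 → (4.000,3.282)–(5.000,3.678)
cell (4,5): code 1001 → (5.000,5.532)–(4.000,5.883)
cell (5,3): code 0010 → (5.000,3.678)–(5.304,4.000)
cell (5,4): code 0011 → (5.304,4.000)–(5.459,5.000)
cell (5,5): code 0001 → (5.459,5.000)–(5.000,5.532)
total: 10 segments, chained into 1 closed loop(s), length Σ = 7.862745

segments=10 loops=1 length=7.863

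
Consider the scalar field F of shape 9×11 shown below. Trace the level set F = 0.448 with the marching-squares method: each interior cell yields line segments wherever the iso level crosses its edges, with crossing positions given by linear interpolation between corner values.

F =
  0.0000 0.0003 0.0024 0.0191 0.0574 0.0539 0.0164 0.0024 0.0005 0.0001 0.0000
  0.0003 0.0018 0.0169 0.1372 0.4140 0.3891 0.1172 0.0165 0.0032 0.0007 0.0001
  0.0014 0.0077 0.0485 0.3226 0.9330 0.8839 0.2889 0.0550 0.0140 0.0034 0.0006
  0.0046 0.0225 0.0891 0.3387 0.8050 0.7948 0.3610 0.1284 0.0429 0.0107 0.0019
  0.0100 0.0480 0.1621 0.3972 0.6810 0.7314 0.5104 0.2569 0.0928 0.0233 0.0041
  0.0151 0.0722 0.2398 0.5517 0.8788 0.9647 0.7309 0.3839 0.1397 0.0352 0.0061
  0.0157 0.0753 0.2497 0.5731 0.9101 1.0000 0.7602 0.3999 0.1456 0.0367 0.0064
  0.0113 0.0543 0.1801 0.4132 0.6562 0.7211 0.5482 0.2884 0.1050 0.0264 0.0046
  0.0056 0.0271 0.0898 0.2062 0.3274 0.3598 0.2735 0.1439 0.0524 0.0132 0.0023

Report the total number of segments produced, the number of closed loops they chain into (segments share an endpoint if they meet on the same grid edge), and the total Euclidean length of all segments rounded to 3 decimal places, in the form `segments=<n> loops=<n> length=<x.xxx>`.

cell (1,3): code 0100 → (1.066,4.000)–(2.000,3.205)
cell (1,4): code 1100 → (1.119,5.000)–(1.066,4.000)
cell (1,5): code 1000 → (2.000,5.733)–(1.119,5.000)
cell (2,3): code 0110 → (2.000,3.205)–(3.000,3.234)
cell (2,5): code 1001 → (3.000,5.799)–(2.000,5.733)
cell (3,3): code 0110 → (3.000,3.234)–(4.000,3.179)
cell (3,5): code 1101 → (3.582,6.000)–(3.000,5.799)
cell (3,6): code 1000 → (4.000,6.246)–(3.582,6.000)
cell (4,2): code 0100 → (4.329,3.000)–(5.000,2.668)
cell (4,3): code 1110 → (4.000,3.179)–(4.329,3.000)
cell (4,6): code 1001 → (5.000,6.815)–(4.000,6.246)
cell (5,2): code 0110 → (5.000,2.668)–(6.000,2.613)
cell (5,6): code 1001 → (6.000,6.867)–(5.000,6.815)
cell (6,2): code 0010 → (6.000,2.613)–(6.782,3.000)
cell (6,3): code 0111 → (6.782,3.000)–(7.000,3.143)
cell (6,6): code 1001 → (7.000,6.386)–(6.000,6.867)
cell (7,3): code 0010 → (7.000,3.143)–(7.633,4.000)
cell (7,4): code 0011 → (7.633,4.000)–(7.756,5.000)
cell (7,5): code 0011 → (7.756,5.000)–(7.365,6.000)
cell (7,6): code 0001 → (7.365,6.000)–(7.000,6.386)
total: 20 segments, chained into 1 closed loop(s), length Σ = 17.675898

segments=20 loops=1 length=17.676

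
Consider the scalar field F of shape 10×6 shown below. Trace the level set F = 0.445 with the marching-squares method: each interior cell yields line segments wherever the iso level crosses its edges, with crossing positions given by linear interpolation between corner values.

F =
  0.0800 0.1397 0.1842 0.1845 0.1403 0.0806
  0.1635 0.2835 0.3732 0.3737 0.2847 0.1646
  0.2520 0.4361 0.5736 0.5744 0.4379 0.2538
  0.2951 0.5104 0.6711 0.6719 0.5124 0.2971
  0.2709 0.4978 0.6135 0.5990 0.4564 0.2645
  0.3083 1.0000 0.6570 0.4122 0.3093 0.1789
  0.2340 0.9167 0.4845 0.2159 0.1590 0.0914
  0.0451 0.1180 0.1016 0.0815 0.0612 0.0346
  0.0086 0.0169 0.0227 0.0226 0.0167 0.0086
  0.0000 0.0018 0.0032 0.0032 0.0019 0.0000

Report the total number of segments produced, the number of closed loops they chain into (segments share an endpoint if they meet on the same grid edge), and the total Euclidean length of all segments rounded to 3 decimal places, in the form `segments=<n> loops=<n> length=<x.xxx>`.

segments=18 loops=1 length=14.605

cell (1,1): code 0100 → (1.358,2.000)–(2.000,1.065)
cell (1,2): code 1100 → (1.355,3.000)–(1.358,2.000)
cell (1,3): code 1000 → (2.000,3.948)–(1.355,3.000)
cell (2,0): code 0100 → (2.120,1.000)–(3.000,0.696)
cell (2,1): code 1110 → (2.000,1.065)–(2.120,1.000)
cell (2,3): code 1101 → (2.095,4.000)–(2.000,3.948)
cell (2,4): code 1000 → (3.000,4.313)–(2.095,4.000)
cell (3,0): code 0110 → (3.000,0.696)–(4.000,0.767)
cell (3,4): code 1001 → (4.000,4.059)–(3.000,4.313)
cell (4,0): code 0110 → (4.000,0.767)–(5.000,0.198)
cell (4,2): code 1011 → (5.000,2.866)–(4.824,3.000)
cell (4,3): code 0011 → (4.824,3.000)–(4.077,4.000)
cell (4,4): code 0001 → (4.077,4.000)–(4.000,4.059)
cell (5,0): code 0110 → (5.000,0.198)–(6.000,0.309)
cell (5,2): code 1001 → (6.000,2.147)–(5.000,2.866)
cell (6,0): code 0010 → (6.000,0.309)–(6.591,1.000)
cell (6,1): code 0011 → (6.591,1.000)–(6.103,2.000)
cell (6,2): code 0001 → (6.103,2.000)–(6.000,2.147)
total: 18 segments, chained into 1 closed loop(s), length Σ = 14.604525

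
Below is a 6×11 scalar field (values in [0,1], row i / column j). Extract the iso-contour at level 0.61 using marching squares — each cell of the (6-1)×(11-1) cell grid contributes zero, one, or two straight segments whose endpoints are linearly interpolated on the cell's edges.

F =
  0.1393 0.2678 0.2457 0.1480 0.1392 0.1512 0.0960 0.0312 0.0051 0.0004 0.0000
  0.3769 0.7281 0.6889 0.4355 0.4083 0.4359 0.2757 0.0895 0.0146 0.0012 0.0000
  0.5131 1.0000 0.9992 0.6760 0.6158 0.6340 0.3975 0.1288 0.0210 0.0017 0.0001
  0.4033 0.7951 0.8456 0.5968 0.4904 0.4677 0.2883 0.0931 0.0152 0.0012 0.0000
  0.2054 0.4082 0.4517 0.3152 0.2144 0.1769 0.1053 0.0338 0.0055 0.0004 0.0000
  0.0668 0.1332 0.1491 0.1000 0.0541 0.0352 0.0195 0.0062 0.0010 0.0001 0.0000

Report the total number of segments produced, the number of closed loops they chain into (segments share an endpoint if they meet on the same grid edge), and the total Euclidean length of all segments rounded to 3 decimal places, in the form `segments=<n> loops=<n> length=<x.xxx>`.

cell (0,0): code 0100 → (0.743,1.000)–(1.000,0.664)
cell (0,1): code 1100 → (0.822,2.000)–(0.743,1.000)
cell (0,2): code 1000 → (1.000,2.311)–(0.822,2.000)
cell (1,0): code 0110 → (1.000,0.664)–(2.000,0.199)
cell (1,2): code 1101 → (1.726,3.000)–(1.000,2.311)
cell (1,3): code 1100 → (1.972,4.000)–(1.726,3.000)
cell (1,4): code 1100 → (1.879,5.000)–(1.972,4.000)
cell (1,5): code 1000 → (2.000,5.101)–(1.879,5.000)
cell (2,0): code 0110 → (2.000,0.199)–(3.000,0.528)
cell (2,2): code 1011 → (3.000,2.947)–(2.833,3.000)
cell (2,3): code 0011 → (2.833,3.000)–(2.046,4.000)
cell (2,4): code 0011 → (2.046,4.000)–(2.144,5.000)
cell (2,5): code 0001 → (2.144,5.000)–(2.000,5.101)
cell (3,0): code 0010 → (3.000,0.528)–(3.478,1.000)
cell (3,1): code 0011 → (3.478,1.000)–(3.598,2.000)
cell (3,2): code 0001 → (3.598,2.000)–(3.000,2.947)
total: 16 segments, chained into 1 closed loop(s), length Σ = 12.560906

segments=16 loops=1 length=12.561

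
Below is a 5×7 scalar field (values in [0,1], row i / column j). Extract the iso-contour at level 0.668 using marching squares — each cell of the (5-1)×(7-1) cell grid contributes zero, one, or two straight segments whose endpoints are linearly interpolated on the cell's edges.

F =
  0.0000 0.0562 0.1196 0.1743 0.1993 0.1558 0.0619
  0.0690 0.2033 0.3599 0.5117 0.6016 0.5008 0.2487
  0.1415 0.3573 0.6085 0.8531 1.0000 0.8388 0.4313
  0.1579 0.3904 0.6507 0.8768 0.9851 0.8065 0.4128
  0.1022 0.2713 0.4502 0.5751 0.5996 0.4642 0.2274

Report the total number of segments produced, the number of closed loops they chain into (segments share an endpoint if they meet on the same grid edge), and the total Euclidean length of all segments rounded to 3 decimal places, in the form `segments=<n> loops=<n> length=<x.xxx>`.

segments=10 loops=1 length=9.480

cell (1,2): code 0100 → (1.458,3.000)–(2.000,2.243)
cell (1,3): code 1100 → (1.167,4.000)–(1.458,3.000)
cell (1,4): code 1100 → (1.495,5.000)–(1.167,4.000)
cell (1,5): code 1000 → (2.000,5.419)–(1.495,5.000)
cell (2,2): code 0110 → (2.000,2.243)–(3.000,2.077)
cell (2,5): code 1001 → (3.000,5.352)–(2.000,5.419)
cell (3,2): code 0010 → (3.000,2.077)–(3.692,3.000)
cell (3,3): code 0011 → (3.692,3.000)–(3.823,4.000)
cell (3,4): code 0011 → (3.823,4.000)–(3.405,5.000)
cell (3,5): code 0001 → (3.405,5.000)–(3.000,5.352)
total: 10 segments, chained into 1 closed loop(s), length Σ = 9.479976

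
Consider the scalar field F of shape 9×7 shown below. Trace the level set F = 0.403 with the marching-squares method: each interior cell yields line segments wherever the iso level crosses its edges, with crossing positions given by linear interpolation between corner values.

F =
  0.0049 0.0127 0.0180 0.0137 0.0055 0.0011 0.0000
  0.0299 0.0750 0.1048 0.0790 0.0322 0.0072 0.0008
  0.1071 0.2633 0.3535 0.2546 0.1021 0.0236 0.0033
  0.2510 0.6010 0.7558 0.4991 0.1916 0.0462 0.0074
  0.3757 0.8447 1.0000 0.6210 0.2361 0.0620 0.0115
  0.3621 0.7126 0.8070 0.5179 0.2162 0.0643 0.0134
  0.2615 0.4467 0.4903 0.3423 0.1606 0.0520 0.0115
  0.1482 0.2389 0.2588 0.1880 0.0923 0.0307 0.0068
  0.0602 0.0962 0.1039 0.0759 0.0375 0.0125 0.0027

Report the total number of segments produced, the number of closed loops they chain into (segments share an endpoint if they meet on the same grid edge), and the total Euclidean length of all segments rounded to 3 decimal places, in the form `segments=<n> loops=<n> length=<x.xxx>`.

segments=14 loops=1 length=12.103

cell (2,0): code 0100 → (2.414,1.000)–(3.000,0.434)
cell (2,1): code 1100 → (2.123,2.000)–(2.414,1.000)
cell (2,2): code 1100 → (2.607,3.000)–(2.123,2.000)
cell (2,3): code 1000 → (3.000,3.313)–(2.607,3.000)
cell (3,0): code 0110 → (3.000,0.434)–(4.000,0.058)
cell (3,3): code 1001 → (4.000,3.566)–(3.000,3.313)
cell (4,0): code 0110 → (4.000,0.058)–(5.000,0.117)
cell (4,3): code 1001 → (5.000,3.381)–(4.000,3.566)
cell (5,0): code 0110 → (5.000,0.117)–(6.000,0.764)
cell (5,2): code 1011 → (6.000,2.590)–(5.654,3.000)
cell (5,3): code 0001 → (5.654,3.000)–(5.000,3.381)
cell (6,0): code 0010 → (6.000,0.764)–(6.210,1.000)
cell (6,1): code 0011 → (6.210,1.000)–(6.377,2.000)
cell (6,2): code 0001 → (6.377,2.000)–(6.000,2.590)
total: 14 segments, chained into 1 closed loop(s), length Σ = 12.102784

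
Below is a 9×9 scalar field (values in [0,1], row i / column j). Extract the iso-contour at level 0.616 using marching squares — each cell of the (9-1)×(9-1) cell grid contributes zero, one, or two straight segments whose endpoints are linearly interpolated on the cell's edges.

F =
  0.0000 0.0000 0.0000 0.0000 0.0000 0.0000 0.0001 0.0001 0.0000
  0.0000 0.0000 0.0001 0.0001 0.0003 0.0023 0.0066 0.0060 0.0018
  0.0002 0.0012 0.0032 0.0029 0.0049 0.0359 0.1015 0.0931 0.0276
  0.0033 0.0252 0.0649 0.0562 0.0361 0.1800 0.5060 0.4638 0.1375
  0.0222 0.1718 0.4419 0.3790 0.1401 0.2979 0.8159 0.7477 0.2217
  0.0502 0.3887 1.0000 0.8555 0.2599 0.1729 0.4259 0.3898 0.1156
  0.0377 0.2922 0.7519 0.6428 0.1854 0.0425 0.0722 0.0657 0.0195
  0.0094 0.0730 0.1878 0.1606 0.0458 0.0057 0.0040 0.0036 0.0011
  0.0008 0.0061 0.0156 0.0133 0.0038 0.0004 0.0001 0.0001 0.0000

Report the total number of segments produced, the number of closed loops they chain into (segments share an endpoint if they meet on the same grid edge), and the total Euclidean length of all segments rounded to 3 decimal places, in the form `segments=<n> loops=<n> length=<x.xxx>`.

segments=14 loops=2 length=10.575

cell (3,5): code 0100 → (3.355,6.000)–(4.000,5.614)
cell (3,6): code 1100 → (3.536,7.000)–(3.355,6.000)
cell (3,7): code 1000 → (4.000,7.250)–(3.536,7.000)
cell (4,1): code 0100 → (4.312,2.000)–(5.000,1.372)
cell (4,2): code 1100 → (4.497,3.000)–(4.312,2.000)
cell (4,3): code 1000 → (5.000,3.402)–(4.497,3.000)
cell (4,5): code 0010 → (4.000,5.614)–(4.513,6.000)
cell (4,6): code 0011 → (4.513,6.000)–(4.368,7.000)
cell (4,7): code 0001 → (4.368,7.000)–(4.000,7.250)
cell (5,1): code 0110 → (5.000,1.372)–(6.000,1.704)
cell (5,3): code 1001 → (6.000,3.059)–(5.000,3.402)
cell (6,1): code 0010 → (6.000,1.704)–(6.241,2.000)
cell (6,2): code 0011 → (6.241,2.000)–(6.056,3.000)
cell (6,3): code 0001 → (6.056,3.000)–(6.000,3.059)
total: 14 segments, chained into 2 closed loop(s), length Σ = 10.574926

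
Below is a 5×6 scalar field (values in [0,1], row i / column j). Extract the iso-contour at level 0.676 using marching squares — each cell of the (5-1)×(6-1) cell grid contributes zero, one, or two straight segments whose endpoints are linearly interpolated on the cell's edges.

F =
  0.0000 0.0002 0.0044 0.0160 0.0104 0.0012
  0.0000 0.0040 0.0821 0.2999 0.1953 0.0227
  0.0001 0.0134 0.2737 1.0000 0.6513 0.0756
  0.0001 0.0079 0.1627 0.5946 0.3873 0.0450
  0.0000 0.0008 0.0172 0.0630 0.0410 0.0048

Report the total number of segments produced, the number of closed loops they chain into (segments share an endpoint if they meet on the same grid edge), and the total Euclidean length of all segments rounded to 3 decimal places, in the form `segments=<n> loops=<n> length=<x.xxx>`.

cell (1,2): code 0100 → (1.537,3.000)–(2.000,2.554)
cell (1,3): code 1000 → (2.000,3.929)–(1.537,3.000)
cell (2,2): code 0010 → (2.000,2.554)–(2.799,3.000)
cell (2,3): code 0001 → (2.799,3.000)–(2.000,3.929)
total: 4 segments, chained into 1 closed loop(s), length Σ = 3.821705

segments=4 loops=1 length=3.822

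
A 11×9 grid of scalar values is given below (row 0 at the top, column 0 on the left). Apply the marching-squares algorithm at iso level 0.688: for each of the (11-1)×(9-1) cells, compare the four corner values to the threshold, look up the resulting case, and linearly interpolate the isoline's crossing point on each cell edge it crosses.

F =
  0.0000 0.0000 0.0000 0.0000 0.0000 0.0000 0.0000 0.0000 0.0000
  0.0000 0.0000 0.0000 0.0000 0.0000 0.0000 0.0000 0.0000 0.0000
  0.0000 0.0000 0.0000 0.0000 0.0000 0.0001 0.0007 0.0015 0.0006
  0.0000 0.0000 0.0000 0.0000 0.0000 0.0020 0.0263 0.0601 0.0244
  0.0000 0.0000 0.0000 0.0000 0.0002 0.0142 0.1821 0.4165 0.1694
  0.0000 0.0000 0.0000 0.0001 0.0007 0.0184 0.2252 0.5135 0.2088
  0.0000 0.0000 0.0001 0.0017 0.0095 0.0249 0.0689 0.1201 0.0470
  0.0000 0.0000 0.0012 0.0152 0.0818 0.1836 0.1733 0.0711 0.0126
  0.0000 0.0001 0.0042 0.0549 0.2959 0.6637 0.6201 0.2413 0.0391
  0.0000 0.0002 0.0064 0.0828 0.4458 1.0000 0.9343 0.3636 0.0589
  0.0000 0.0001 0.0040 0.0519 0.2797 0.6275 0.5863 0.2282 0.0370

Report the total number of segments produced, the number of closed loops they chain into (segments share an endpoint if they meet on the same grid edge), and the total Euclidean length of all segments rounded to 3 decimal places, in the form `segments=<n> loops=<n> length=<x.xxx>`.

segments=6 loops=1 length=5.837

cell (8,4): code 0100 → (8.072,5.000)–(9.000,4.437)
cell (8,5): code 1100 → (8.216,6.000)–(8.072,5.000)
cell (8,6): code 1000 → (9.000,6.432)–(8.216,6.000)
cell (9,4): code 0010 → (9.000,4.437)–(9.838,5.000)
cell (9,5): code 0011 → (9.838,5.000)–(9.708,6.000)
cell (9,6): code 0001 → (9.708,6.000)–(9.000,6.432)
total: 6 segments, chained into 1 closed loop(s), length Σ = 5.836889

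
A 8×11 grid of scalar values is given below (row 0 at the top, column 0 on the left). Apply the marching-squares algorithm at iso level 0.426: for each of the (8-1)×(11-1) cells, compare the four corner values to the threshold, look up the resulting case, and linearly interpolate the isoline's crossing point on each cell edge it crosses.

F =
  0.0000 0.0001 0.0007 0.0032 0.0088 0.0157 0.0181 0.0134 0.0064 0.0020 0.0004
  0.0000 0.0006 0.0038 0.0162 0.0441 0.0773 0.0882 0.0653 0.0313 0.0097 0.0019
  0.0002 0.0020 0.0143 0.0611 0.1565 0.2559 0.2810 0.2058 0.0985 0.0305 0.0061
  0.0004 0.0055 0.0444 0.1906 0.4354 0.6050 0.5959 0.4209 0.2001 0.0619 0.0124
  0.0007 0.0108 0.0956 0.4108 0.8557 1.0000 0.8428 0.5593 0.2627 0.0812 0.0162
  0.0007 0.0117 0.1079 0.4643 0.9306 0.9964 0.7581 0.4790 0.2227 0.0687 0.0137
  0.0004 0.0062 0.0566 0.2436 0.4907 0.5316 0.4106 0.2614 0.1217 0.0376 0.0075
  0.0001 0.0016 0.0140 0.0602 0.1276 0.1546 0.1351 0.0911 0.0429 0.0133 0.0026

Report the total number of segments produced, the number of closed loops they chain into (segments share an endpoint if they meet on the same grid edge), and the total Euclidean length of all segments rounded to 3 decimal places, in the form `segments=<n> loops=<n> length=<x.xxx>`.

segments=18 loops=1 length=13.016

cell (2,3): code 0100 → (2.966,4.000)–(3.000,3.962)
cell (2,4): code 1100 → (2.487,5.000)–(2.966,4.000)
cell (2,5): code 1100 → (2.460,6.000)–(2.487,5.000)
cell (2,6): code 1000 → (3.000,6.971)–(2.460,6.000)
cell (3,3): code 0110 → (3.000,3.962)–(4.000,3.034)
cell (3,6): code 1101 → (3.037,7.000)–(3.000,6.971)
cell (3,7): code 1000 → (4.000,7.449)–(3.037,7.000)
cell (4,2): code 0100 → (4.284,3.000)–(5.000,2.893)
cell (4,3): code 1110 → (4.000,3.034)–(4.284,3.000)
cell (4,7): code 1001 → (5.000,7.207)–(4.000,7.449)
cell (5,2): code 0010 → (5.000,2.893)–(5.174,3.000)
cell (5,3): code 0111 → (5.174,3.000)–(6.000,3.738)
cell (5,5): code 1011 → (6.000,5.873)–(5.956,6.000)
cell (5,6): code 0011 → (5.956,6.000)–(5.244,7.000)
cell (5,7): code 0001 → (5.244,7.000)–(5.000,7.207)
cell (6,3): code 0010 → (6.000,3.738)–(6.178,4.000)
cell (6,4): code 0011 → (6.178,4.000)–(6.280,5.000)
cell (6,5): code 0001 → (6.280,5.000)–(6.000,5.873)
total: 18 segments, chained into 1 closed loop(s), length Σ = 13.016384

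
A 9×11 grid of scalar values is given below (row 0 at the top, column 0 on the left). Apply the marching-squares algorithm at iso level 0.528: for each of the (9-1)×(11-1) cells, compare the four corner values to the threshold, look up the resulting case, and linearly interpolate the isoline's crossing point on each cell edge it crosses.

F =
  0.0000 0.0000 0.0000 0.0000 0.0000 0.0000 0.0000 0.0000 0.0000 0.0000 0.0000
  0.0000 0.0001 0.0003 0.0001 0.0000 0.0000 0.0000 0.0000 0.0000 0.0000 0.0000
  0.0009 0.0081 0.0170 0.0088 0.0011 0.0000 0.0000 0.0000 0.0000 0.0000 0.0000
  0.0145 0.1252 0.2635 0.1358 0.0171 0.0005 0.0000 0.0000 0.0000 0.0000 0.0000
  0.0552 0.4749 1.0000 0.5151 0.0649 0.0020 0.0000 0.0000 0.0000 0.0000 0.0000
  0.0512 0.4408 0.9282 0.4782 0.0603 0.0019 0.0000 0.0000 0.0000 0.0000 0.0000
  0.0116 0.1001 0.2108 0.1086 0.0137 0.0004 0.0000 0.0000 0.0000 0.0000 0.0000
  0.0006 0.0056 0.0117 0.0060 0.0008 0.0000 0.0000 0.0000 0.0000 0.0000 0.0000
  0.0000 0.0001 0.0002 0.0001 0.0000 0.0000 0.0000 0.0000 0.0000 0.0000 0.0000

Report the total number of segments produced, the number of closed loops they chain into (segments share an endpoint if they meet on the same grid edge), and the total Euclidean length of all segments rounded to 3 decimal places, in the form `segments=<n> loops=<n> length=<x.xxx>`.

segments=6 loops=1 length=6.318

cell (3,1): code 0100 → (3.359,2.000)–(4.000,1.101)
cell (3,2): code 1000 → (4.000,2.973)–(3.359,2.000)
cell (4,1): code 0110 → (4.000,1.101)–(5.000,1.179)
cell (4,2): code 1001 → (5.000,2.889)–(4.000,2.973)
cell (5,1): code 0010 → (5.000,1.179)–(5.558,2.000)
cell (5,2): code 0001 → (5.558,2.000)–(5.000,2.889)
total: 6 segments, chained into 1 closed loop(s), length Σ = 6.318395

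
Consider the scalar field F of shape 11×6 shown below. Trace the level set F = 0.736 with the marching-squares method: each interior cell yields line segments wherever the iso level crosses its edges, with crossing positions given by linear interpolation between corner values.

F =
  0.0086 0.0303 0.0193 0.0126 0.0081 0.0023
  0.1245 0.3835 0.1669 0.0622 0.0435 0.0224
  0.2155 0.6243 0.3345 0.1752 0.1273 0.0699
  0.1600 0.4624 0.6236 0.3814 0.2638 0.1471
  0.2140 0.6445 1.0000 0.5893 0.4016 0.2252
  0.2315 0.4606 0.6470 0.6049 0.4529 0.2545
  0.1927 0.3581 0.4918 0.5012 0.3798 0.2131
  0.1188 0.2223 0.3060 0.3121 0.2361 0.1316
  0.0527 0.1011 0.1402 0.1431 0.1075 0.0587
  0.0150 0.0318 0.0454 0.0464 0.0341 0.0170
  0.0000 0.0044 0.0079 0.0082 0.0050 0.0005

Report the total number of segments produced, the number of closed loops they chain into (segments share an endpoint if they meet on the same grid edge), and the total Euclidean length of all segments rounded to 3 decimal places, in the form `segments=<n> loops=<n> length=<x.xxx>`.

segments=4 loops=1 length=4.013

cell (3,1): code 0100 → (3.299,2.000)–(4.000,1.257)
cell (3,2): code 1000 → (4.000,2.643)–(3.299,2.000)
cell (4,1): code 0010 → (4.000,1.257)–(4.748,2.000)
cell (4,2): code 0001 → (4.748,2.000)–(4.000,2.643)
total: 4 segments, chained into 1 closed loop(s), length Σ = 4.012967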